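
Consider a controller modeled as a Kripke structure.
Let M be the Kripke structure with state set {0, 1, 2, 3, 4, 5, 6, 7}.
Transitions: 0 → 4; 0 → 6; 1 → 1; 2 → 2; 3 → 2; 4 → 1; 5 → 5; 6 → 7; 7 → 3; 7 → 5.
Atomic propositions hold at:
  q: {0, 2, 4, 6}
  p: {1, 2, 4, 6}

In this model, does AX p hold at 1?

Yes

Sat(AX p) = {s : every successor in {1, 2, 4, 6}} = {0, 1, 2, 3, 4}
1 ∈ Sat(AX p) = {0, 1, 2, 3, 4}, so the formula holds at 1.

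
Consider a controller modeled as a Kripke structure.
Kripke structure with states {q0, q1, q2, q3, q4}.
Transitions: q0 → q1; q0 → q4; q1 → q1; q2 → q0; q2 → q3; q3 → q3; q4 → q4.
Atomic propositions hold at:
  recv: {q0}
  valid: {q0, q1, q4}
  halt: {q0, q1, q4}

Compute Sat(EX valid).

{q0, q1, q2, q4}

Sat(EX valid) = {s : some successor in {q0, q1, q4}} = {q0, q1, q2, q4}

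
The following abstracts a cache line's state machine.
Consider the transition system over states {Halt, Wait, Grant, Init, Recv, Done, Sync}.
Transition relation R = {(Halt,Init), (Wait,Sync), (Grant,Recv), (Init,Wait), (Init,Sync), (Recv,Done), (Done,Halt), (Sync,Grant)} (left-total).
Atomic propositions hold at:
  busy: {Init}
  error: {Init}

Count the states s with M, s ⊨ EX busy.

Sat(EX busy) = {s : some successor in {Init}} = {Halt}
|Sat(EX busy)| = |{Halt}| = 1.

1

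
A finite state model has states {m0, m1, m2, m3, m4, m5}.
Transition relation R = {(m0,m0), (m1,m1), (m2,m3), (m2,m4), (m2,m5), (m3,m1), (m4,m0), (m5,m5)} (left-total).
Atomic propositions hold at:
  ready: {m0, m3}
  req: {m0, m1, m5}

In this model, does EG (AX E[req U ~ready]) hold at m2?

Sat(~ready) = {m1, m2, m4, m5}
E[req U ~ready]: least fixpoint, start Z0 = Sat(~ready) = {m1, m2, m4, m5}, add states in Sat(req) with some successor in Z. Already a fixed point.
Sat(E[req U ~ready]) = {m1, m2, m4, m5}
Sat(AX E[req U ~ready]) = {s : every successor in {m1, m2, m4, m5}} = {m1, m3, m5}
EG (AX E[req U ~ready]): greatest fixpoint, start Z0 = {m1, m3, m5}, keep only states in Sat with some successor in Z. Already a fixed point.
Sat(EG (AX E[req U ~ready])) = {m1, m3, m5}
m2 ∉ Sat(EG (AX E[req U ~ready])) = {m1, m3, m5}, so the formula does not hold at m2.

No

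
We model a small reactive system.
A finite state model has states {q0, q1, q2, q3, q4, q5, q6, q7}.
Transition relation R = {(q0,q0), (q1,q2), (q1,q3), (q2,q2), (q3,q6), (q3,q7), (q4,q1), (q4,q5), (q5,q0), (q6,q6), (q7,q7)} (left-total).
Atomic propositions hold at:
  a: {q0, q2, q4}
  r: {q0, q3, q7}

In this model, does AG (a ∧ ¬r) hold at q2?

Yes

Sat(¬r) = {q1, q2, q4, q5, q6}
Sat(a ∧ ¬r) = {q2, q4}
AG (a ∧ ¬r): greatest fixpoint, start Z0 = {q2, q4}, keep only states in Sat with every successor in Z. Z1 = {q2}; fixed.
Sat(AG (a ∧ ¬r)) = {q2}
q2 ∈ Sat(AG (a ∧ ¬r)) = {q2}, so the formula holds at q2.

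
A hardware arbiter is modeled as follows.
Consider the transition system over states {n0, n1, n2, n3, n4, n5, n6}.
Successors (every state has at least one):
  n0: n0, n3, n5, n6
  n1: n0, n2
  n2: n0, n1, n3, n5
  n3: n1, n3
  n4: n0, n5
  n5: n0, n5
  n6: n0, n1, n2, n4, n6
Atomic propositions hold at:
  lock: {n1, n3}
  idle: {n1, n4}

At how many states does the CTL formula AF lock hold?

2

AF lock: least fixpoint, start Z0 = {n1, n3}, add states with every successor in Z. Already a fixed point.
Sat(AF lock) = {n1, n3}
|Sat(AF lock)| = |{n1, n3}| = 2.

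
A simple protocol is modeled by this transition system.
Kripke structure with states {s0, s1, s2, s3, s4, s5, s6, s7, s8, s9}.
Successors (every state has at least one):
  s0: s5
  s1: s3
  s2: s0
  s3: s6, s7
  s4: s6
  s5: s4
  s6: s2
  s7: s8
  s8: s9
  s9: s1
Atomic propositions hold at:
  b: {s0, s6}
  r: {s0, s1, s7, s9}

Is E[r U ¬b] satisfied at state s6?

Sat(¬b) = {s1, s2, s3, s4, s5, s7, s8, s9}
E[r U ¬b]: least fixpoint, start Z0 = Sat(¬b) = {s1, s2, s3, s4, s5, s7, s8, s9}, add states in Sat(r) with some successor in Z. Z1 = {s0, s1, s2, s3, s4, s5, s7, s8, s9}; fixed.
Sat(E[r U ¬b]) = {s0, s1, s2, s3, s4, s5, s7, s8, s9}
s6 ∉ Sat(E[r U ¬b]) = {s0, s1, s2, s3, s4, s5, s7, s8, s9}, so the formula does not hold at s6.

No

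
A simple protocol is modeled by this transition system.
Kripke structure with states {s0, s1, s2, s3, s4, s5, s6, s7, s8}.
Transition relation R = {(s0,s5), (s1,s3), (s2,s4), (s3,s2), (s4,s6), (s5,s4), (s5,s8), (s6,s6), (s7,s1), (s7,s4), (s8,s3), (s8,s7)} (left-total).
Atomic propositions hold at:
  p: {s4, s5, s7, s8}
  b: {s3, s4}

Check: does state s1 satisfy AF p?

AF p: least fixpoint, start Z0 = {s4, s5, s7, s8}, add states with every successor in Z. Z1 = {s0, s2, s4, s5, s7, s8}; Z2 = {s0, s2, s3, s4, s5, s7, s8}; Z3 = {s0, s1, s2, s3, s4, s5, s7, s8}; fixed.
Sat(AF p) = {s0, s1, s2, s3, s4, s5, s7, s8}
s1 ∈ Sat(AF p) = {s0, s1, s2, s3, s4, s5, s7, s8}, so the formula holds at s1.

Yes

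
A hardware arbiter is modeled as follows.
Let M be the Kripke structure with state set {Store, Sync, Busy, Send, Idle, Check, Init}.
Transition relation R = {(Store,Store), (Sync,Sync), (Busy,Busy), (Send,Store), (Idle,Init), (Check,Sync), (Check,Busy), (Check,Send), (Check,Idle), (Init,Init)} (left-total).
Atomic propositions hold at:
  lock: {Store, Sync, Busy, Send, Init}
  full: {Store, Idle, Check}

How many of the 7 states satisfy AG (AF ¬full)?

Sat(¬full) = {Sync, Busy, Send, Init}
AF ¬full: least fixpoint, start Z0 = {Sync, Busy, Send, Init}, add states with every successor in Z. Z1 = {Sync, Busy, Send, Idle, Init}; Z2 = {Sync, Busy, Send, Idle, Check, Init}; fixed.
Sat(AF ¬full) = {Sync, Busy, Send, Idle, Check, Init}
AG (AF ¬full): greatest fixpoint, start Z0 = {Sync, Busy, Send, Idle, Check, Init}, keep only states in Sat with every successor in Z. Z1 = {Sync, Busy, Idle, Check, Init}; Z2 = {Sync, Busy, Idle, Init}; fixed.
Sat(AG (AF ¬full)) = {Sync, Busy, Idle, Init}
|Sat(AG (AF ¬full))| = |{Sync, Busy, Idle, Init}| = 4.

4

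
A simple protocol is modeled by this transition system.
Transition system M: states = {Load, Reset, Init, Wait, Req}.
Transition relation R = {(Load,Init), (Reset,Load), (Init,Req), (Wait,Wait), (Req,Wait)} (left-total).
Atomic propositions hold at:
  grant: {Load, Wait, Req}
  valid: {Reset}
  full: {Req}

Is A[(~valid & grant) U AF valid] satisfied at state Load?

No

Sat(~valid) = {Load, Init, Wait, Req}
Sat(~valid & grant) = {Load, Wait, Req}
AF valid: least fixpoint, start Z0 = {Reset}, add states with every successor in Z. Already a fixed point.
Sat(AF valid) = {Reset}
A[(~valid & grant) U AF valid]: least fixpoint, start Z0 = Sat(AF valid) = {Reset}, add states in Sat(~valid & grant) with every successor in Z. Already a fixed point.
Sat(A[(~valid & grant) U AF valid]) = {Reset}
Load ∉ Sat(A[(~valid & grant) U AF valid]) = {Reset}, so the formula does not hold at Load.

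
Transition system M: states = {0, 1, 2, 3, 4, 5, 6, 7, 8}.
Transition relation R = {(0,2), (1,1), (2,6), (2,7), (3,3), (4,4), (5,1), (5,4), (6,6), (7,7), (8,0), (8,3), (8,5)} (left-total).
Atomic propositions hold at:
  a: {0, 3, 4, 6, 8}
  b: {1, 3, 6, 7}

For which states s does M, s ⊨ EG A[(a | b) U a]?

{3, 4, 6, 8}

Sat(a | b) = {0, 1, 3, 4, 6, 7, 8}
A[(a | b) U a]: least fixpoint, start Z0 = Sat(a) = {0, 3, 4, 6, 8}, add states in Sat(a | b) with every successor in Z. Already a fixed point.
Sat(A[(a | b) U a]) = {0, 3, 4, 6, 8}
EG A[(a | b) U a]: greatest fixpoint, start Z0 = {0, 3, 4, 6, 8}, keep only states in Sat with some successor in Z. Z1 = {3, 4, 6, 8}; fixed.
Sat(EG A[(a | b) U a]) = {3, 4, 6, 8}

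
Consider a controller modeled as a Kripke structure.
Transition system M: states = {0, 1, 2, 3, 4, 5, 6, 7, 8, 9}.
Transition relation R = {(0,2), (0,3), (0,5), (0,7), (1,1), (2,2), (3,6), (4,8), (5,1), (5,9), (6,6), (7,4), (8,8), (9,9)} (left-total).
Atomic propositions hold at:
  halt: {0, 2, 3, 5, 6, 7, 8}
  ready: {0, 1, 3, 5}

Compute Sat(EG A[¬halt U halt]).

Sat(¬halt) = {1, 4, 9}
A[¬halt U halt]: least fixpoint, start Z0 = Sat(halt) = {0, 2, 3, 5, 6, 7, 8}, add states in Sat(¬halt) with every successor in Z. Z1 = {0, 2, 3, 4, 5, 6, 7, 8}; fixed.
Sat(A[¬halt U halt]) = {0, 2, 3, 4, 5, 6, 7, 8}
EG A[¬halt U halt]: greatest fixpoint, start Z0 = {0, 2, 3, 4, 5, 6, 7, 8}, keep only states in Sat with some successor in Z. Z1 = {0, 2, 3, 4, 6, 7, 8}; fixed.
Sat(EG A[¬halt U halt]) = {0, 2, 3, 4, 6, 7, 8}

{0, 2, 3, 4, 6, 7, 8}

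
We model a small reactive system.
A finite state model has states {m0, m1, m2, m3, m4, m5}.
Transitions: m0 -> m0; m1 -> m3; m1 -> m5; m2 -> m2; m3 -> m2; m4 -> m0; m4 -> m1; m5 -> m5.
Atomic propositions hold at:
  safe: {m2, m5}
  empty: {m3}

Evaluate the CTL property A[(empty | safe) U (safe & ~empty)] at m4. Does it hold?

No

Sat(empty | safe) = {m2, m3, m5}
Sat(~empty) = {m0, m1, m2, m4, m5}
Sat(safe & ~empty) = {m2, m5}
A[(empty | safe) U (safe & ~empty)]: least fixpoint, start Z0 = Sat((safe & ~empty)) = {m2, m5}, add states in Sat(empty | safe) with every successor in Z. Z1 = {m2, m3, m5}; fixed.
Sat(A[(empty | safe) U (safe & ~empty)]) = {m2, m3, m5}
m4 ∉ Sat(A[(empty | safe) U (safe & ~empty)]) = {m2, m3, m5}, so the formula does not hold at m4.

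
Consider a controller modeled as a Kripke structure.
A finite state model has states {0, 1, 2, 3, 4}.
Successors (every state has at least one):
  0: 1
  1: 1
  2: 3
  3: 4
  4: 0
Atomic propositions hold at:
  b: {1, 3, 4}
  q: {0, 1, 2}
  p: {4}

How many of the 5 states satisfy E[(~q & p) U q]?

Sat(~q) = {3, 4}
Sat(~q & p) = {4}
E[(~q & p) U q]: least fixpoint, start Z0 = Sat(q) = {0, 1, 2}, add states in Sat(~q & p) with some successor in Z. Z1 = {0, 1, 2, 4}; fixed.
Sat(E[(~q & p) U q]) = {0, 1, 2, 4}
|Sat(E[(~q & p) U q])| = |{0, 1, 2, 4}| = 4.

4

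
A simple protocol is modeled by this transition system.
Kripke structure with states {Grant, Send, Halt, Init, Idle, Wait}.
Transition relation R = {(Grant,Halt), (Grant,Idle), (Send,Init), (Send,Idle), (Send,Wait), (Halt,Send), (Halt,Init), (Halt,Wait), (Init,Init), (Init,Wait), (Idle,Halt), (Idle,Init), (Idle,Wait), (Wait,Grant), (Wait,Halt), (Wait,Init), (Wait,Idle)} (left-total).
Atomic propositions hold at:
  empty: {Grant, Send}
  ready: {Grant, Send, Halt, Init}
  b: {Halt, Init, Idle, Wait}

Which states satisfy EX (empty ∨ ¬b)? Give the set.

Sat(¬b) = {Grant, Send}
Sat(empty ∨ ¬b) = {Grant, Send}
Sat(EX (empty ∨ ¬b)) = {s : some successor in {Grant, Send}} = {Halt, Wait}

{Halt, Wait}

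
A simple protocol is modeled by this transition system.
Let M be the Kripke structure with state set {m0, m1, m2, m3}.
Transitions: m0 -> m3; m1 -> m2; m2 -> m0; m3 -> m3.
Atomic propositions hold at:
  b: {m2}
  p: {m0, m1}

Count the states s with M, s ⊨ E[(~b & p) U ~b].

3

Sat(~b) = {m0, m1, m3}
Sat(~b & p) = {m0, m1}
E[(~b & p) U ~b]: least fixpoint, start Z0 = Sat(~b) = {m0, m1, m3}, add states in Sat(~b & p) with some successor in Z. Already a fixed point.
Sat(E[(~b & p) U ~b]) = {m0, m1, m3}
|Sat(E[(~b & p) U ~b])| = |{m0, m1, m3}| = 3.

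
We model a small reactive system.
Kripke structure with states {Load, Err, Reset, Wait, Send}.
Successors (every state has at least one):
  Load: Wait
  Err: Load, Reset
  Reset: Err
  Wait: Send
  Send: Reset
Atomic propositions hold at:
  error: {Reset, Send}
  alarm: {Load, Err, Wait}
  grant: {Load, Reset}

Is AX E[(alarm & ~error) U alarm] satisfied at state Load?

Yes

Sat(~error) = {Load, Err, Wait}
Sat(alarm & ~error) = {Load, Err, Wait}
E[(alarm & ~error) U alarm]: least fixpoint, start Z0 = Sat(alarm) = {Load, Err, Wait}, add states in Sat(alarm & ~error) with some successor in Z. Already a fixed point.
Sat(E[(alarm & ~error) U alarm]) = {Load, Err, Wait}
Sat(AX E[(alarm & ~error) U alarm]) = {s : every successor in {Load, Err, Wait}} = {Load, Reset}
Load ∈ Sat(AX E[(alarm & ~error) U alarm]) = {Load, Reset}, so the formula holds at Load.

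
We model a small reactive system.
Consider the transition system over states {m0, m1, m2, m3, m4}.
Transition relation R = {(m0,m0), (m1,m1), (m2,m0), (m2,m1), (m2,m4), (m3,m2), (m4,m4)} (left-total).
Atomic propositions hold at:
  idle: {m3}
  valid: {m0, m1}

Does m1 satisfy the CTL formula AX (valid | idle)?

Sat(valid | idle) = {m0, m1, m3}
Sat(AX (valid | idle)) = {s : every successor in {m0, m1, m3}} = {m0, m1}
m1 ∈ Sat(AX (valid | idle)) = {m0, m1}, so the formula holds at m1.

Yes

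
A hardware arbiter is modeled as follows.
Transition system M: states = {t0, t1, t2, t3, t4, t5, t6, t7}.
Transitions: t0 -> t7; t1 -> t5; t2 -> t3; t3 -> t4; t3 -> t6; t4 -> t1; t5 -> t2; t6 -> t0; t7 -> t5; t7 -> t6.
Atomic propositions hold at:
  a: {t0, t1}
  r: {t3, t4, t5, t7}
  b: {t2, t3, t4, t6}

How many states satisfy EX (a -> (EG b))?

EG b: greatest fixpoint, start Z0 = {t2, t3, t4, t6}, keep only states in Sat with some successor in Z. Z1 = {t2, t3}; Z2 = {t2}; Z3 = ∅; fixed.
Sat(EG b) = ∅
Sat(a -> (EG b)) = {t2, t3, t4, t5, t6, t7}
Sat(EX (a -> (EG b))) = {s : some successor in {t2, t3, t4, t5, t6, t7}} = {t0, t1, t2, t3, t5, t7}
|Sat(EX (a -> (EG b)))| = |{t0, t1, t2, t3, t5, t7}| = 6.

6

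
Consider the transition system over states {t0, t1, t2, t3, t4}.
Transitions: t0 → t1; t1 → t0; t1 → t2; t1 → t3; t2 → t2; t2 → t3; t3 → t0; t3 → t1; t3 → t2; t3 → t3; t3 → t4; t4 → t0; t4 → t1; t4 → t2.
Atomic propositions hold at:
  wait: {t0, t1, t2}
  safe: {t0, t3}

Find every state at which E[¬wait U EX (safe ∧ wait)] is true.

{t1, t3, t4}

Sat(¬wait) = {t3, t4}
Sat(safe ∧ wait) = {t0}
Sat(EX (safe ∧ wait)) = {s : some successor in {t0}} = {t1, t3, t4}
E[¬wait U EX (safe ∧ wait)]: least fixpoint, start Z0 = Sat(EX (safe ∧ wait)) = {t1, t3, t4}, add states in Sat(¬wait) with some successor in Z. Already a fixed point.
Sat(E[¬wait U EX (safe ∧ wait)]) = {t1, t3, t4}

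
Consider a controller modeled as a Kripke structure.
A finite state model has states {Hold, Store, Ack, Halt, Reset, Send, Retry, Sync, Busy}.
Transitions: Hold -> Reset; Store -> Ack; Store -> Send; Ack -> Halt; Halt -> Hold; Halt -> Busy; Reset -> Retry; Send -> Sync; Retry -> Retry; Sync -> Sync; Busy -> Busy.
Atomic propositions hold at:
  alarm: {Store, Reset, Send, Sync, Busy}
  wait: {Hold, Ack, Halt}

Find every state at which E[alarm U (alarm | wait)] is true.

Sat(alarm | wait) = {Hold, Store, Ack, Halt, Reset, Send, Sync, Busy}
E[alarm U (alarm | wait)]: least fixpoint, start Z0 = Sat((alarm | wait)) = {Hold, Store, Ack, Halt, Reset, Send, Sync, Busy}, add states in Sat(alarm) with some successor in Z. Already a fixed point.
Sat(E[alarm U (alarm | wait)]) = {Hold, Store, Ack, Halt, Reset, Send, Sync, Busy}

{Hold, Store, Ack, Halt, Reset, Send, Sync, Busy}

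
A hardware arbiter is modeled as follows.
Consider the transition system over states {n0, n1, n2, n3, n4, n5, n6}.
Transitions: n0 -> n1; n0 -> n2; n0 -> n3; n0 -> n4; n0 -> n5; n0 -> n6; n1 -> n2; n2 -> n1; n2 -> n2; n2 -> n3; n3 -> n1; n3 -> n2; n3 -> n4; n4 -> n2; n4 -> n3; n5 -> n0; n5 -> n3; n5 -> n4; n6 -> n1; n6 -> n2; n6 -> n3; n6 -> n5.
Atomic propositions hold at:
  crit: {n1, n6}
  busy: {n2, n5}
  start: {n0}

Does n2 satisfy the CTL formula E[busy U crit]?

E[busy U crit]: least fixpoint, start Z0 = Sat(crit) = {n1, n6}, add states in Sat(busy) with some successor in Z. Z1 = {n1, n2, n6}; fixed.
Sat(E[busy U crit]) = {n1, n2, n6}
n2 ∈ Sat(E[busy U crit]) = {n1, n2, n6}, so the formula holds at n2.

Yes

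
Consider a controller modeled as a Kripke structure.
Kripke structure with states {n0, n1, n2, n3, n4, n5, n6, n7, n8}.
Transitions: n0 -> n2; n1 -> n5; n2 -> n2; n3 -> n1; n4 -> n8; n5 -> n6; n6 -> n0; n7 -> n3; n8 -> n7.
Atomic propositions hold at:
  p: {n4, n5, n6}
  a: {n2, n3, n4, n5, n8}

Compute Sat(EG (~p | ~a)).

{n0, n2, n6}

Sat(~p) = {n0, n1, n2, n3, n7, n8}
Sat(~a) = {n0, n1, n6, n7}
Sat(~p | ~a) = {n0, n1, n2, n3, n6, n7, n8}
EG (~p | ~a): greatest fixpoint, start Z0 = {n0, n1, n2, n3, n6, n7, n8}, keep only states in Sat with some successor in Z. Z1 = {n0, n2, n3, n6, n7, n8}; Z2 = {n0, n2, n6, n7, n8}; Z3 = {n0, n2, n6, n8}; Z4 = {n0, n2, n6}; fixed.
Sat(EG (~p | ~a)) = {n0, n2, n6}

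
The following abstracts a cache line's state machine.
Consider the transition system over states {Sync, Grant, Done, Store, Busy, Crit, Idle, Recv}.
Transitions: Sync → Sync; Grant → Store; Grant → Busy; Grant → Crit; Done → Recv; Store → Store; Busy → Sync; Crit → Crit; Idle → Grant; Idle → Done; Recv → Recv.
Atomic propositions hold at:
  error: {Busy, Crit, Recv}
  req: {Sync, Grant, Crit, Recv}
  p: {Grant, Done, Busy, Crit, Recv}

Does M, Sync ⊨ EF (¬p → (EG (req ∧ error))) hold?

No

Sat(¬p) = {Sync, Store, Idle}
Sat(req ∧ error) = {Crit, Recv}
EG (req ∧ error): greatest fixpoint, start Z0 = {Crit, Recv}, keep only states in Sat with some successor in Z. Already a fixed point.
Sat(EG (req ∧ error)) = {Crit, Recv}
Sat(¬p → (EG (req ∧ error))) = {Grant, Done, Busy, Crit, Recv}
EF (¬p → (EG (req ∧ error))): least fixpoint, start Z0 = {Grant, Done, Busy, Crit, Recv}, add states with some successor in Z. Z1 = {Grant, Done, Busy, Crit, Idle, Recv}; fixed.
Sat(EF (¬p → (EG (req ∧ error)))) = {Grant, Done, Busy, Crit, Idle, Recv}
Sync ∉ Sat(EF (¬p → (EG (req ∧ error)))) = {Grant, Done, Busy, Crit, Idle, Recv}, so the formula does not hold at Sync.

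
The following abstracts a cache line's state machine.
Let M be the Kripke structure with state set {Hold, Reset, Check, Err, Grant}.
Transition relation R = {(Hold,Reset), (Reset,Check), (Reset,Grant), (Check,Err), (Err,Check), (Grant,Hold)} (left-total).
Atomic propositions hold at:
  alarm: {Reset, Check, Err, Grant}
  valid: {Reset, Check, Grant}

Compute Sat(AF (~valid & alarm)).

Sat(~valid) = {Hold, Err}
Sat(~valid & alarm) = {Err}
AF (~valid & alarm): least fixpoint, start Z0 = {Err}, add states with every successor in Z. Z1 = {Check, Err}; fixed.
Sat(AF (~valid & alarm)) = {Check, Err}

{Check, Err}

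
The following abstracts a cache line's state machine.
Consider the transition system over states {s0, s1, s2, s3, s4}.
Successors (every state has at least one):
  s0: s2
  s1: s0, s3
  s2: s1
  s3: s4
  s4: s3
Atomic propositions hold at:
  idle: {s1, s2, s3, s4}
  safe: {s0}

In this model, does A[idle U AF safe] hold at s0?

AF safe: least fixpoint, start Z0 = {s0}, add states with every successor in Z. Already a fixed point.
Sat(AF safe) = {s0}
A[idle U AF safe]: least fixpoint, start Z0 = Sat(AF safe) = {s0}, add states in Sat(idle) with every successor in Z. Already a fixed point.
Sat(A[idle U AF safe]) = {s0}
s0 ∈ Sat(A[idle U AF safe]) = {s0}, so the formula holds at s0.

Yes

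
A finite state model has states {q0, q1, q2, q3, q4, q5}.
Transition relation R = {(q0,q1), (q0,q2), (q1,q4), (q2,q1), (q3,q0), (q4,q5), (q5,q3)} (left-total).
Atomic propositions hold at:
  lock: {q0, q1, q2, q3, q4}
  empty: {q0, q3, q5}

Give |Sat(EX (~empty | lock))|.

Sat(~empty) = {q1, q2, q4}
Sat(~empty | lock) = {q0, q1, q2, q3, q4}
Sat(EX (~empty | lock)) = {s : some successor in {q0, q1, q2, q3, q4}} = {q0, q1, q2, q3, q5}
|Sat(EX (~empty | lock))| = |{q0, q1, q2, q3, q5}| = 5.

5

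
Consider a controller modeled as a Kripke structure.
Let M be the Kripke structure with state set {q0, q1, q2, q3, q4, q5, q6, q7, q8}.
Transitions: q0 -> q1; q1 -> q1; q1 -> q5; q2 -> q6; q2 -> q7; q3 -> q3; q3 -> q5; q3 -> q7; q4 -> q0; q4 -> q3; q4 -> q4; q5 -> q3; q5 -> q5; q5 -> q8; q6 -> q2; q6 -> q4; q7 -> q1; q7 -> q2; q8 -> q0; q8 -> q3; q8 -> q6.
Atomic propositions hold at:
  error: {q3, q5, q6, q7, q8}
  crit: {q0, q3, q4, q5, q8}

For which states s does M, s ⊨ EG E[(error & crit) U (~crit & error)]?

{q3, q5, q8}

Sat(error & crit) = {q3, q5, q8}
Sat(~crit) = {q1, q2, q6, q7}
Sat(~crit & error) = {q6, q7}
E[(error & crit) U (~crit & error)]: least fixpoint, start Z0 = Sat((~crit & error)) = {q6, q7}, add states in Sat(error & crit) with some successor in Z. Z1 = {q3, q6, q7, q8}; Z2 = {q3, q5, q6, q7, q8}; fixed.
Sat(E[(error & crit) U (~crit & error)]) = {q3, q5, q6, q7, q8}
EG E[(error & crit) U (~crit & error)]: greatest fixpoint, start Z0 = {q3, q5, q6, q7, q8}, keep only states in Sat with some successor in Z. Z1 = {q3, q5, q8}; fixed.
Sat(EG E[(error & crit) U (~crit & error)]) = {q3, q5, q8}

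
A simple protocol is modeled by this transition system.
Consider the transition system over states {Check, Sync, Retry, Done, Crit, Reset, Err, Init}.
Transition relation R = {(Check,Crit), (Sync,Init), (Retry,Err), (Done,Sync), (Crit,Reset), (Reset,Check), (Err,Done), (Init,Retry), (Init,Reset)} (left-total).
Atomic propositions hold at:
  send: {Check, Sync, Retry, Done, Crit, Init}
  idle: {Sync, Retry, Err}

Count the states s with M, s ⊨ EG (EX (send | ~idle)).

7

Sat(~idle) = {Check, Done, Crit, Reset, Init}
Sat(send | ~idle) = {Check, Sync, Retry, Done, Crit, Reset, Init}
Sat(EX (send | ~idle)) = {s : some successor in {Check, Sync, Retry, Done, Crit, Reset, Init}} = {Check, Sync, Done, Crit, Reset, Err, Init}
EG (EX (send | ~idle)): greatest fixpoint, start Z0 = {Check, Sync, Done, Crit, Reset, Err, Init}, keep only states in Sat with some successor in Z. Already a fixed point.
Sat(EG (EX (send | ~idle))) = {Check, Sync, Done, Crit, Reset, Err, Init}
|Sat(EG (EX (send | ~idle)))| = |{Check, Sync, Done, Crit, Reset, Err, Init}| = 7.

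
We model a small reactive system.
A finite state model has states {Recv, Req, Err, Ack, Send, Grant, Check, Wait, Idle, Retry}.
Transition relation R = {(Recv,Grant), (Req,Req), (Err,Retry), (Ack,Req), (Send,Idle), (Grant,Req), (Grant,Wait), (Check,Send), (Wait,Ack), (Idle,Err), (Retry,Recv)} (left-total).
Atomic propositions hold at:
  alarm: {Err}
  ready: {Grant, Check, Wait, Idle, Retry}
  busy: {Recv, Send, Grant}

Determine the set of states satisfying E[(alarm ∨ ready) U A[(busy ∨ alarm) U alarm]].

Sat(alarm ∨ ready) = {Err, Grant, Check, Wait, Idle, Retry}
Sat(busy ∨ alarm) = {Recv, Err, Send, Grant}
A[(busy ∨ alarm) U alarm]: least fixpoint, start Z0 = Sat(alarm) = {Err}, add states in Sat(busy ∨ alarm) with every successor in Z. Already a fixed point.
Sat(A[(busy ∨ alarm) U alarm]) = {Err}
E[(alarm ∨ ready) U A[(busy ∨ alarm) U alarm]]: least fixpoint, start Z0 = Sat(A[(busy ∨ alarm) U alarm]) = {Err}, add states in Sat(alarm ∨ ready) with some successor in Z. Z1 = {Err, Idle}; fixed.
Sat(E[(alarm ∨ ready) U A[(busy ∨ alarm) U alarm]]) = {Err, Idle}

{Err, Idle}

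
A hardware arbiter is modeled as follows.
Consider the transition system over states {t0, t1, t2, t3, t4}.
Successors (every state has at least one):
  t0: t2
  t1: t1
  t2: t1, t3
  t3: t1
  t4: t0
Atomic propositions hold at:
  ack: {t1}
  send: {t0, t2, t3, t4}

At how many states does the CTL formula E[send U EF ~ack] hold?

4

Sat(~ack) = {t0, t2, t3, t4}
EF ~ack: least fixpoint, start Z0 = {t0, t2, t3, t4}, add states with some successor in Z. Already a fixed point.
Sat(EF ~ack) = {t0, t2, t3, t4}
E[send U EF ~ack]: least fixpoint, start Z0 = Sat(EF ~ack) = {t0, t2, t3, t4}, add states in Sat(send) with some successor in Z. Already a fixed point.
Sat(E[send U EF ~ack]) = {t0, t2, t3, t4}
|Sat(E[send U EF ~ack])| = |{t0, t2, t3, t4}| = 4.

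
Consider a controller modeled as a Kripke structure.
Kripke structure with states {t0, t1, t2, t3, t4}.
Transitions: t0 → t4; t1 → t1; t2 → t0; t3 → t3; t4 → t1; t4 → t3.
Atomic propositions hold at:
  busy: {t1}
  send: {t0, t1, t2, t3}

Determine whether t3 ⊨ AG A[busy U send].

Yes

A[busy U send]: least fixpoint, start Z0 = Sat(send) = {t0, t1, t2, t3}, add states in Sat(busy) with every successor in Z. Already a fixed point.
Sat(A[busy U send]) = {t0, t1, t2, t3}
AG A[busy U send]: greatest fixpoint, start Z0 = {t0, t1, t2, t3}, keep only states in Sat with every successor in Z. Z1 = {t1, t2, t3}; Z2 = {t1, t3}; fixed.
Sat(AG A[busy U send]) = {t1, t3}
t3 ∈ Sat(AG A[busy U send]) = {t1, t3}, so the formula holds at t3.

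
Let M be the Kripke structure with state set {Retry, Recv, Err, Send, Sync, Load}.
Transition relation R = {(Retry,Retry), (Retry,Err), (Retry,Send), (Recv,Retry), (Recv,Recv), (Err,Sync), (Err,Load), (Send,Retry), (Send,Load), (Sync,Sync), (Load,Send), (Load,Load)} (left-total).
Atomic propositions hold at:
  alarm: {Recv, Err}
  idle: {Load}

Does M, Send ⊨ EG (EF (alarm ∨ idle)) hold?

Yes

Sat(alarm ∨ idle) = {Recv, Err, Load}
EF (alarm ∨ idle): least fixpoint, start Z0 = {Recv, Err, Load}, add states with some successor in Z. Z1 = {Retry, Recv, Err, Send, Load}; fixed.
Sat(EF (alarm ∨ idle)) = {Retry, Recv, Err, Send, Load}
EG (EF (alarm ∨ idle)): greatest fixpoint, start Z0 = {Retry, Recv, Err, Send, Load}, keep only states in Sat with some successor in Z. Already a fixed point.
Sat(EG (EF (alarm ∨ idle))) = {Retry, Recv, Err, Send, Load}
Send ∈ Sat(EG (EF (alarm ∨ idle))) = {Retry, Recv, Err, Send, Load}, so the formula holds at Send.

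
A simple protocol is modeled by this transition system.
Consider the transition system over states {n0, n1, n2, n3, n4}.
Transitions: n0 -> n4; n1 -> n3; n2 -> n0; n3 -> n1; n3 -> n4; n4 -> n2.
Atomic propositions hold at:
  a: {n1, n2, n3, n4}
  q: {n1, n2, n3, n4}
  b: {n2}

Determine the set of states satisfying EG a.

EG a: greatest fixpoint, start Z0 = {n1, n2, n3, n4}, keep only states in Sat with some successor in Z. Z1 = {n1, n3, n4}; Z2 = {n1, n3}; fixed.
Sat(EG a) = {n1, n3}

{n1, n3}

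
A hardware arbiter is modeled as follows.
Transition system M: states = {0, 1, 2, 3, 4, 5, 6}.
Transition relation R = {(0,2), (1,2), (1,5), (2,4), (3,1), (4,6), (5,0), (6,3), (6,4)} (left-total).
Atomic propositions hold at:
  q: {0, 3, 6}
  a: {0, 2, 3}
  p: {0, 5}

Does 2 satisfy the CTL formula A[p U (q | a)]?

Sat(q | a) = {0, 2, 3, 6}
A[p U (q | a)]: least fixpoint, start Z0 = Sat((q | a)) = {0, 2, 3, 6}, add states in Sat(p) with every successor in Z. Z1 = {0, 2, 3, 5, 6}; fixed.
Sat(A[p U (q | a)]) = {0, 2, 3, 5, 6}
2 ∈ Sat(A[p U (q | a)]) = {0, 2, 3, 5, 6}, so the formula holds at 2.

Yes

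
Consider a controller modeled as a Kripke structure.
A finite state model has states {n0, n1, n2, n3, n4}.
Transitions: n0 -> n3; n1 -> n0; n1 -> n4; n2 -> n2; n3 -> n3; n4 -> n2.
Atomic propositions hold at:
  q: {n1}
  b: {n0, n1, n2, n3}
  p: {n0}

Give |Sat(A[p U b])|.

4

A[p U b]: least fixpoint, start Z0 = Sat(b) = {n0, n1, n2, n3}, add states in Sat(p) with every successor in Z. Already a fixed point.
Sat(A[p U b]) = {n0, n1, n2, n3}
|Sat(A[p U b])| = |{n0, n1, n2, n3}| = 4.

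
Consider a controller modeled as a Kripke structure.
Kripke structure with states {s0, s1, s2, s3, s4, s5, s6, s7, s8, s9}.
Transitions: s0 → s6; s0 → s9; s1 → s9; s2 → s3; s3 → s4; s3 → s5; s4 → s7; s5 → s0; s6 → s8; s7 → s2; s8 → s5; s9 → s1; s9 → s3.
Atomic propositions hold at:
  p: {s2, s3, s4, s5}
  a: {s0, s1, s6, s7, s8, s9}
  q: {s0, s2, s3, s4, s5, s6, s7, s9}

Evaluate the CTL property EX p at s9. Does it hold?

Yes

Sat(EX p) = {s : some successor in {s2, s3, s4, s5}} = {s2, s3, s7, s8, s9}
s9 ∈ Sat(EX p) = {s2, s3, s7, s8, s9}, so the formula holds at s9.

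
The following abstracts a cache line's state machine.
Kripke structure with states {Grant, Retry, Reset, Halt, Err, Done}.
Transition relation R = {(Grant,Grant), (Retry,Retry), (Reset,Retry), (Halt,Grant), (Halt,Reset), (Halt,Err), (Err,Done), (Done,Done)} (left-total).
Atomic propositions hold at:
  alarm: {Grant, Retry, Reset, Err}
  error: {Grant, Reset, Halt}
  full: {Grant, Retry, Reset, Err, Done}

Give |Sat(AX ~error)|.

Sat(~error) = {Retry, Err, Done}
Sat(AX ~error) = {s : every successor in {Retry, Err, Done}} = {Retry, Reset, Err, Done}
|Sat(AX ~error)| = |{Retry, Reset, Err, Done}| = 4.

4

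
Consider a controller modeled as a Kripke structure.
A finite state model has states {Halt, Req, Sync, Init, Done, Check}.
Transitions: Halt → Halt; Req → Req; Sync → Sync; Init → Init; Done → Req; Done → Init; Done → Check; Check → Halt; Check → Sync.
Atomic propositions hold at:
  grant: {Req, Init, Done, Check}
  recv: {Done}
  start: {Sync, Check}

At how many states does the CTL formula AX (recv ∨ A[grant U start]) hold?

A[grant U start]: least fixpoint, start Z0 = Sat(start) = {Sync, Check}, add states in Sat(grant) with every successor in Z. Already a fixed point.
Sat(A[grant U start]) = {Sync, Check}
Sat(recv ∨ A[grant U start]) = {Sync, Done, Check}
Sat(AX (recv ∨ A[grant U start])) = {s : every successor in {Sync, Done, Check}} = {Sync}
|Sat(AX (recv ∨ A[grant U start]))| = |{Sync}| = 1.

1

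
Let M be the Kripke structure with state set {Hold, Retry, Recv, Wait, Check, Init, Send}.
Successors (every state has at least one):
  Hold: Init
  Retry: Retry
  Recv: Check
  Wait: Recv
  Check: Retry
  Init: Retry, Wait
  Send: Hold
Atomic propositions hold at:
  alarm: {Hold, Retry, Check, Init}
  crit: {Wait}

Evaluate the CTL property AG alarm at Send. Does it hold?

No

AG alarm: greatest fixpoint, start Z0 = {Hold, Retry, Check, Init}, keep only states in Sat with every successor in Z. Z1 = {Hold, Retry, Check}; Z2 = {Retry, Check}; fixed.
Sat(AG alarm) = {Retry, Check}
Send ∉ Sat(AG alarm) = {Retry, Check}, so the formula does not hold at Send.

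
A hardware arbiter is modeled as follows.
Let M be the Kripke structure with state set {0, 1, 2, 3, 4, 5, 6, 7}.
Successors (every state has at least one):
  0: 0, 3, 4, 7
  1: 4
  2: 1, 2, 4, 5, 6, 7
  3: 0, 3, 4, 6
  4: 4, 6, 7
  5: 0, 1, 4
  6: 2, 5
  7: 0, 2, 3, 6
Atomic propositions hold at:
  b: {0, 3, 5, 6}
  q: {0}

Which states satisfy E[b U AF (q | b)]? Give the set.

{0, 3, 5, 6}

Sat(q | b) = {0, 3, 5, 6}
AF (q | b): least fixpoint, start Z0 = {0, 3, 5, 6}, add states with every successor in Z. Already a fixed point.
Sat(AF (q | b)) = {0, 3, 5, 6}
E[b U AF (q | b)]: least fixpoint, start Z0 = Sat(AF (q | b)) = {0, 3, 5, 6}, add states in Sat(b) with some successor in Z. Already a fixed point.
Sat(E[b U AF (q | b)]) = {0, 3, 5, 6}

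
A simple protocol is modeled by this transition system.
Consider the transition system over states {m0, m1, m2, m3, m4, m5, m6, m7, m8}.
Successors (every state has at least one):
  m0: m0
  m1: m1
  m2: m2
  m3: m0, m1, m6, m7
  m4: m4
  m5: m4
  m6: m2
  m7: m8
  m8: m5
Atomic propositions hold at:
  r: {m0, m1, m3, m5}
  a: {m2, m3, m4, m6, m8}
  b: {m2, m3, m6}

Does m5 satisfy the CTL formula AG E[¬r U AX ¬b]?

Yes

Sat(¬r) = {m2, m4, m6, m7, m8}
Sat(¬b) = {m0, m1, m4, m5, m7, m8}
Sat(AX ¬b) = {s : every successor in {m0, m1, m4, m5, m7, m8}} = {m0, m1, m4, m5, m7, m8}
E[¬r U AX ¬b]: least fixpoint, start Z0 = Sat(AX ¬b) = {m0, m1, m4, m5, m7, m8}, add states in Sat(¬r) with some successor in Z. Already a fixed point.
Sat(E[¬r U AX ¬b]) = {m0, m1, m4, m5, m7, m8}
AG E[¬r U AX ¬b]: greatest fixpoint, start Z0 = {m0, m1, m4, m5, m7, m8}, keep only states in Sat with every successor in Z. Already a fixed point.
Sat(AG E[¬r U AX ¬b]) = {m0, m1, m4, m5, m7, m8}
m5 ∈ Sat(AG E[¬r U AX ¬b]) = {m0, m1, m4, m5, m7, m8}, so the formula holds at m5.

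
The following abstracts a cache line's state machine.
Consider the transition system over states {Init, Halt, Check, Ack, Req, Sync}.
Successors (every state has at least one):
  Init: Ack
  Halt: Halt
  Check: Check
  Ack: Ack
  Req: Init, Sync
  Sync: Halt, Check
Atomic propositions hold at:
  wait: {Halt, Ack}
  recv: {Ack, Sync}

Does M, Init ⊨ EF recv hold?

Yes

EF recv: least fixpoint, start Z0 = {Ack, Sync}, add states with some successor in Z. Z1 = {Init, Ack, Req, Sync}; fixed.
Sat(EF recv) = {Init, Ack, Req, Sync}
Init ∈ Sat(EF recv) = {Init, Ack, Req, Sync}, so the formula holds at Init.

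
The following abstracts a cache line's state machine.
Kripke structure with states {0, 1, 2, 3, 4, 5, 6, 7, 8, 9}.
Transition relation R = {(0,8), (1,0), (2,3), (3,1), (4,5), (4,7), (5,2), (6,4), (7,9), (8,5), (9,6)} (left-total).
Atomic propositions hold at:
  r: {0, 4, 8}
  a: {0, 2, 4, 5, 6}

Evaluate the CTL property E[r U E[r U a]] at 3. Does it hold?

E[r U a]: least fixpoint, start Z0 = Sat(a) = {0, 2, 4, 5, 6}, add states in Sat(r) with some successor in Z. Z1 = {0, 2, 4, 5, 6, 8}; fixed.
Sat(E[r U a]) = {0, 2, 4, 5, 6, 8}
E[r U E[r U a]]: least fixpoint, start Z0 = Sat(E[r U a]) = {0, 2, 4, 5, 6, 8}, add states in Sat(r) with some successor in Z. Already a fixed point.
Sat(E[r U E[r U a]]) = {0, 2, 4, 5, 6, 8}
3 ∉ Sat(E[r U E[r U a]]) = {0, 2, 4, 5, 6, 8}, so the formula does not hold at 3.

No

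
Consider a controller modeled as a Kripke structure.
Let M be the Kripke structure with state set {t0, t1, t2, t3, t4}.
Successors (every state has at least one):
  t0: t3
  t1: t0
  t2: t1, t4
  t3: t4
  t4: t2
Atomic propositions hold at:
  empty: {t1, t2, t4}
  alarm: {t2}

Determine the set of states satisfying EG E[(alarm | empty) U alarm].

Sat(alarm | empty) = {t1, t2, t4}
E[(alarm | empty) U alarm]: least fixpoint, start Z0 = Sat(alarm) = {t2}, add states in Sat(alarm | empty) with some successor in Z. Z1 = {t2, t4}; fixed.
Sat(E[(alarm | empty) U alarm]) = {t2, t4}
EG E[(alarm | empty) U alarm]: greatest fixpoint, start Z0 = {t2, t4}, keep only states in Sat with some successor in Z. Already a fixed point.
Sat(EG E[(alarm | empty) U alarm]) = {t2, t4}

{t2, t4}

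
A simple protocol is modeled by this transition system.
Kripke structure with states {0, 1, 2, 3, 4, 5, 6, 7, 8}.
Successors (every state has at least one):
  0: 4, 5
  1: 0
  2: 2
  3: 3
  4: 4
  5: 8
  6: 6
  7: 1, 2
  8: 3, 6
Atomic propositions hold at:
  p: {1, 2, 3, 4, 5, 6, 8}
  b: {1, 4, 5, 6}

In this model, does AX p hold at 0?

Sat(AX p) = {s : every successor in {1, 2, 3, 4, 5, 6, 8}} = {0, 2, 3, 4, 5, 6, 7, 8}
0 ∈ Sat(AX p) = {0, 2, 3, 4, 5, 6, 7, 8}, so the formula holds at 0.

Yes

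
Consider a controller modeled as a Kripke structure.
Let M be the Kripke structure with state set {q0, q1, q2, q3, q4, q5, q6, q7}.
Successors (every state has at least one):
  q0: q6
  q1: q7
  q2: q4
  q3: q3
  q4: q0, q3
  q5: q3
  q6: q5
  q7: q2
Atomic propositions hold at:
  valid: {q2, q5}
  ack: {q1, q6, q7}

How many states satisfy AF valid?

AF valid: least fixpoint, start Z0 = {q2, q5}, add states with every successor in Z. Z1 = {q2, q5, q6, q7}; Z2 = {q0, q1, q2, q5, q6, q7}; fixed.
Sat(AF valid) = {q0, q1, q2, q5, q6, q7}
|Sat(AF valid)| = |{q0, q1, q2, q5, q6, q7}| = 6.

6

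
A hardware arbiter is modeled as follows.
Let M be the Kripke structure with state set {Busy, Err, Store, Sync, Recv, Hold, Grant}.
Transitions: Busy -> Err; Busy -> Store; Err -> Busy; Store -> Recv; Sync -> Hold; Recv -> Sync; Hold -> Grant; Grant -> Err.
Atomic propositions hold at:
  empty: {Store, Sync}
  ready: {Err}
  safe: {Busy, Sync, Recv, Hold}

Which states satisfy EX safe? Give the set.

{Err, Store, Sync, Recv}

Sat(EX safe) = {s : some successor in {Busy, Sync, Recv, Hold}} = {Err, Store, Sync, Recv}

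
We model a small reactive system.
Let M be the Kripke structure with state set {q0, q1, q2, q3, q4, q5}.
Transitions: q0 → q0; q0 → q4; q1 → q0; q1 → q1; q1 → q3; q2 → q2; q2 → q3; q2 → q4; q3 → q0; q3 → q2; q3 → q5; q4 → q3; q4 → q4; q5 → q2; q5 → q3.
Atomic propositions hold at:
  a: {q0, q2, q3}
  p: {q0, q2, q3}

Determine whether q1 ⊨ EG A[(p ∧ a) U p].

Sat(p ∧ a) = {q0, q2, q3}
A[(p ∧ a) U p]: least fixpoint, start Z0 = Sat(p) = {q0, q2, q3}, add states in Sat(p ∧ a) with every successor in Z. Already a fixed point.
Sat(A[(p ∧ a) U p]) = {q0, q2, q3}
EG A[(p ∧ a) U p]: greatest fixpoint, start Z0 = {q0, q2, q3}, keep only states in Sat with some successor in Z. Already a fixed point.
Sat(EG A[(p ∧ a) U p]) = {q0, q2, q3}
q1 ∉ Sat(EG A[(p ∧ a) U p]) = {q0, q2, q3}, so the formula does not hold at q1.

No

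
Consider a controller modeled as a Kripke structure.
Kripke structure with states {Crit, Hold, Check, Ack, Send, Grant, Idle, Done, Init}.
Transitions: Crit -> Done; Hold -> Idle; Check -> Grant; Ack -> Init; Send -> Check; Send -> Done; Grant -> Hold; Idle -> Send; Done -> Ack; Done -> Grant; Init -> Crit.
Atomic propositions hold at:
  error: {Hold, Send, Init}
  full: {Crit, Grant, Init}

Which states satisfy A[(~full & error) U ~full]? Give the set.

{Hold, Check, Ack, Send, Idle, Done}

Sat(~full) = {Hold, Check, Ack, Send, Idle, Done}
Sat(~full & error) = {Hold, Send}
A[(~full & error) U ~full]: least fixpoint, start Z0 = Sat(~full) = {Hold, Check, Ack, Send, Idle, Done}, add states in Sat(~full & error) with every successor in Z. Already a fixed point.
Sat(A[(~full & error) U ~full]) = {Hold, Check, Ack, Send, Idle, Done}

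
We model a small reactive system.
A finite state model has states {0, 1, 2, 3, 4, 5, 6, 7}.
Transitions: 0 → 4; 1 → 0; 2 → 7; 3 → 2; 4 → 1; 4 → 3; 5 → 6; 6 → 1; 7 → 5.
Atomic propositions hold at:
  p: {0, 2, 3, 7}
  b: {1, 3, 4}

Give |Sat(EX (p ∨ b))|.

Sat(p ∨ b) = {0, 1, 2, 3, 4, 7}
Sat(EX (p ∨ b)) = {s : some successor in {0, 1, 2, 3, 4, 7}} = {0, 1, 2, 3, 4, 6}
|Sat(EX (p ∨ b))| = |{0, 1, 2, 3, 4, 6}| = 6.

6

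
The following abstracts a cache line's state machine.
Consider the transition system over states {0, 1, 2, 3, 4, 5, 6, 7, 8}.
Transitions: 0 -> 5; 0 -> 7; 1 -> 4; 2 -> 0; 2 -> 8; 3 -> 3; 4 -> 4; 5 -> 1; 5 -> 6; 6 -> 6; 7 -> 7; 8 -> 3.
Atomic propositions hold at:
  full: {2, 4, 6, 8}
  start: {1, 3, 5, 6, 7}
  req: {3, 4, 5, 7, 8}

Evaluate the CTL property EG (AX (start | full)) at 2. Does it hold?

No

Sat(start | full) = {1, 2, 3, 4, 5, 6, 7, 8}
Sat(AX (start | full)) = {s : every successor in {1, 2, 3, 4, 5, 6, 7, 8}} = {0, 1, 3, 4, 5, 6, 7, 8}
EG (AX (start | full)): greatest fixpoint, start Z0 = {0, 1, 3, 4, 5, 6, 7, 8}, keep only states in Sat with some successor in Z. Already a fixed point.
Sat(EG (AX (start | full))) = {0, 1, 3, 4, 5, 6, 7, 8}
2 ∉ Sat(EG (AX (start | full))) = {0, 1, 3, 4, 5, 6, 7, 8}, so the formula does not hold at 2.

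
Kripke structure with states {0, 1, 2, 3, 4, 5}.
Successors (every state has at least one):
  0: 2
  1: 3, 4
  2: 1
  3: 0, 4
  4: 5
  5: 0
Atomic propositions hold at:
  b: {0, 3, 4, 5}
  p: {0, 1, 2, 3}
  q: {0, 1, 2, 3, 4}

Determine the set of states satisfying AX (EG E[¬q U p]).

Sat(¬q) = {5}
E[¬q U p]: least fixpoint, start Z0 = Sat(p) = {0, 1, 2, 3}, add states in Sat(¬q) with some successor in Z. Z1 = {0, 1, 2, 3, 5}; fixed.
Sat(E[¬q U p]) = {0, 1, 2, 3, 5}
EG E[¬q U p]: greatest fixpoint, start Z0 = {0, 1, 2, 3, 5}, keep only states in Sat with some successor in Z. Already a fixed point.
Sat(EG E[¬q U p]) = {0, 1, 2, 3, 5}
Sat(AX (EG E[¬q U p])) = {s : every successor in {0, 1, 2, 3, 5}} = {0, 2, 4, 5}

{0, 2, 4, 5}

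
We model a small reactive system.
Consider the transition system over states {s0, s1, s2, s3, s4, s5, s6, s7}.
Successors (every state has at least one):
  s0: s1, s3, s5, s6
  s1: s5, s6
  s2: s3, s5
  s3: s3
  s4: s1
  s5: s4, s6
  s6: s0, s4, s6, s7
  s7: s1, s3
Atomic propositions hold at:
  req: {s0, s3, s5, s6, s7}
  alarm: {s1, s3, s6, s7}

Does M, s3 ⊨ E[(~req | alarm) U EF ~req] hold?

No

Sat(~req) = {s1, s2, s4}
Sat(~req | alarm) = {s1, s2, s3, s4, s6, s7}
EF ~req: least fixpoint, start Z0 = {s1, s2, s4}, add states with some successor in Z. Z1 = {s0, s1, s2, s4, s5, s6, s7}; fixed.
Sat(EF ~req) = {s0, s1, s2, s4, s5, s6, s7}
E[(~req | alarm) U EF ~req]: least fixpoint, start Z0 = Sat(EF ~req) = {s0, s1, s2, s4, s5, s6, s7}, add states in Sat(~req | alarm) with some successor in Z. Already a fixed point.
Sat(E[(~req | alarm) U EF ~req]) = {s0, s1, s2, s4, s5, s6, s7}
s3 ∉ Sat(E[(~req | alarm) U EF ~req]) = {s0, s1, s2, s4, s5, s6, s7}, so the formula does not hold at s3.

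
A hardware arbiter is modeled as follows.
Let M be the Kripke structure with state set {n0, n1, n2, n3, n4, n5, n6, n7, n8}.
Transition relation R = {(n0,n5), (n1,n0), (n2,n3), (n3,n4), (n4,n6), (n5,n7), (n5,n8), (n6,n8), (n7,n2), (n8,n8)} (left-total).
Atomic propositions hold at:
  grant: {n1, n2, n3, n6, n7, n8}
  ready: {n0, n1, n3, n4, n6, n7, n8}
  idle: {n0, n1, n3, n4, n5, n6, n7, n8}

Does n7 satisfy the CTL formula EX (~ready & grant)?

Yes

Sat(~ready) = {n2, n5}
Sat(~ready & grant) = {n2}
Sat(EX (~ready & grant)) = {s : some successor in {n2}} = {n7}
n7 ∈ Sat(EX (~ready & grant)) = {n7}, so the formula holds at n7.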